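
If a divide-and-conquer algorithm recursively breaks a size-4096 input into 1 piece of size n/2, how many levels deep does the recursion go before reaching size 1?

For divide and conquer with division factor 2:

Problem sizes at each level:
Level 0: 4096
Level 1: 2048
Level 2: 1024
Level 3: 512
Level 4: 256
Level 5: 128
Level 6: 64
Level 7: 32
Level 8: 16
Level 9: 8
Level 10: 4
Level 11: 2
Level 12: 1

The root is level 0 and the size-1 base case is level 12 (the tree spans levels 0 through 12, i.e. 13 levels counting the root), so the depth is the number of divisions: log_2(4096) = 12

The recursion tree depth is log_2(4096) = 12. At each level, the problem size is divided by 2, so it takes 12 divisions to reduce to a base case of size 1. The algorithm makes 1 recursive call at each level.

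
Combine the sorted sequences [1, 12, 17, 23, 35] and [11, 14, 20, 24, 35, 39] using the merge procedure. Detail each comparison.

Merging process:

Compare 1 vs 11: take 1 from left. Merged: [1]
Compare 12 vs 11: take 11 from right. Merged: [1, 11]
Compare 12 vs 14: take 12 from left. Merged: [1, 11, 12]
Compare 17 vs 14: take 14 from right. Merged: [1, 11, 12, 14]
Compare 17 vs 20: take 17 from left. Merged: [1, 11, 12, 14, 17]
Compare 23 vs 20: take 20 from right. Merged: [1, 11, 12, 14, 17, 20]
Compare 23 vs 24: take 23 from left. Merged: [1, 11, 12, 14, 17, 20, 23]
Compare 35 vs 24: take 24 from right. Merged: [1, 11, 12, 14, 17, 20, 23, 24]
Compare 35 vs 35: take 35 from left. Merged: [1, 11, 12, 14, 17, 20, 23, 24, 35]
Append remaining from right: [35, 39]. Merged: [1, 11, 12, 14, 17, 20, 23, 24, 35, 35, 39]

Final merged array: [1, 11, 12, 14, 17, 20, 23, 24, 35, 35, 39]
Total comparisons: 9

The merged array is [1, 11, 12, 14, 17, 20, 23, 24, 35, 35, 39], requiring 9 comparisons. The merge step runs in O(n) time where n is the total number of elements.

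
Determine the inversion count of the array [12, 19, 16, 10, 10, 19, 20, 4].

Finding inversions in [12, 19, 16, 10, 10, 19, 20, 4]:

(0, 3): arr[0]=12 > arr[3]=10
(0, 4): arr[0]=12 > arr[4]=10
(0, 7): arr[0]=12 > arr[7]=4
(1, 2): arr[1]=19 > arr[2]=16
(1, 3): arr[1]=19 > arr[3]=10
(1, 4): arr[1]=19 > arr[4]=10
(1, 7): arr[1]=19 > arr[7]=4
(2, 3): arr[2]=16 > arr[3]=10
(2, 4): arr[2]=16 > arr[4]=10
(2, 7): arr[2]=16 > arr[7]=4
(3, 7): arr[3]=10 > arr[7]=4
(4, 7): arr[4]=10 > arr[7]=4
(5, 7): arr[5]=19 > arr[7]=4
(6, 7): arr[6]=20 > arr[7]=4

Total inversions: 14

The array has 14 inversion(s): (0,3), (0,4), (0,7), (1,2), (1,3), (1,4), (1,7), (2,3), (2,4), (2,7), (3,7), (4,7), (5,7), (6,7). Each pair (i,j) satisfies i < j and arr[i] > arr[j].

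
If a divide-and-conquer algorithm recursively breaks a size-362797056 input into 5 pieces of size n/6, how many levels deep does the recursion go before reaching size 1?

For divide and conquer with division factor 6:

Problem sizes at each level:
Level 0: 362797056
Level 1: 60466176
Level 2: 10077696
Level 3: 1679616
Level 4: 279936
Level 5: 46656
Level 6: 7776
Level 7: 1296
Level 8: 216
Level 9: 36
Level 10: 6
Level 11: 1

The root is level 0 and the size-1 base case is level 11 (the tree spans levels 0 through 11, i.e. 12 levels counting the root), so the depth is the number of divisions: log_6(362797056) = 11

The recursion tree depth is log_6(362797056) = 11. At each level, the problem size is divided by 6, so it takes 11 divisions to reduce to a base case of size 1. The algorithm makes 5 recursive calls at each level.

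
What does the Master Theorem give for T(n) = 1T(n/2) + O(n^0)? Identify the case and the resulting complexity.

Master Theorem for T(n) = 1T(n/2) + O(n^0):

a = 1, b = 2, c = 0
log_b(a) = log_2(1) = 0.0000

Case 2: c = 0 = log_2(1) = 0.0000
T(n) = O(n^0 log n) = O(log n)

For T(n) = 1T(n/2) + O(n^0): log_2(1) = 0.0000. This is Case 2 of the Master Theorem (c = log_b(a), equal work at all levels), giving O(log n).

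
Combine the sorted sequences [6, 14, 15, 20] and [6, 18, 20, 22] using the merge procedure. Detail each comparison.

Merging process:

Compare 6 vs 6: take 6 from left. Merged: [6]
Compare 14 vs 6: take 6 from right. Merged: [6, 6]
Compare 14 vs 18: take 14 from left. Merged: [6, 6, 14]
Compare 15 vs 18: take 15 from left. Merged: [6, 6, 14, 15]
Compare 20 vs 18: take 18 from right. Merged: [6, 6, 14, 15, 18]
Compare 20 vs 20: take 20 from left. Merged: [6, 6, 14, 15, 18, 20]
Append remaining from right: [20, 22]. Merged: [6, 6, 14, 15, 18, 20, 20, 22]

Final merged array: [6, 6, 14, 15, 18, 20, 20, 22]
Total comparisons: 6

The merged array is [6, 6, 14, 15, 18, 20, 20, 22], requiring 6 comparisons. The merge step runs in O(n) time where n is the total number of elements.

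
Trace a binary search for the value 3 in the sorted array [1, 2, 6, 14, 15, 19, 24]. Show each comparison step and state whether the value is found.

Binary search for 3 in [1, 2, 6, 14, 15, 19, 24]:

lo=0, hi=6, mid=3, arr[mid]=14 -> 14 > 3, search left half
lo=0, hi=2, mid=1, arr[mid]=2 -> 2 < 3, search right half
lo=2, hi=2, mid=2, arr[mid]=6 -> 6 > 3, search left half
lo=2 > hi=1, target 3 not found

Binary search determines that 3 is not in the array after 3 comparisons. The search space was exhausted without finding the target.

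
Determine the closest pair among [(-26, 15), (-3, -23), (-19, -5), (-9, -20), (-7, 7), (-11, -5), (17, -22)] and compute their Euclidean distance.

Computing all pairwise distances among 7 points:

d((-26, 15), (-3, -23)) = 44.4185
d((-26, 15), (-19, -5)) = 21.1896
d((-26, 15), (-9, -20)) = 38.9102
d((-26, 15), (-7, 7)) = 20.6155
d((-26, 15), (-11, -5)) = 25.0
d((-26, 15), (17, -22)) = 56.7274
d((-3, -23), (-19, -5)) = 24.0832
d((-3, -23), (-9, -20)) = 6.7082 <-- minimum
d((-3, -23), (-7, 7)) = 30.2655
d((-3, -23), (-11, -5)) = 19.6977
d((-3, -23), (17, -22)) = 20.025
d((-19, -5), (-9, -20)) = 18.0278
d((-19, -5), (-7, 7)) = 16.9706
d((-19, -5), (-11, -5)) = 8.0
d((-19, -5), (17, -22)) = 39.8121
d((-9, -20), (-7, 7)) = 27.074
d((-9, -20), (-11, -5)) = 15.1327
d((-9, -20), (17, -22)) = 26.0768
d((-7, 7), (-11, -5)) = 12.6491
d((-7, 7), (17, -22)) = 37.6431
d((-11, -5), (17, -22)) = 32.7567

Closest pair: (-3, -23) and (-9, -20) with distance 6.7082

The closest pair is (-3, -23) and (-9, -20) with Euclidean distance 6.7082. For 7 points, brute-force pairwise comparison is shown above. For large n, the divide-and-conquer algorithm (sort by x, recurse on halves, check the dividing strip) achieves O(n log n).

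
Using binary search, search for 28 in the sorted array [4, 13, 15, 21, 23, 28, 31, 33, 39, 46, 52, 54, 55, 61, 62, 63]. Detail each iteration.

Binary search for 28 in [4, 13, 15, 21, 23, 28, 31, 33, 39, 46, 52, 54, 55, 61, 62, 63]:

lo=0, hi=15, mid=7, arr[mid]=33 -> 33 > 28, search left half
lo=0, hi=6, mid=3, arr[mid]=21 -> 21 < 28, search right half
lo=4, hi=6, mid=5, arr[mid]=28 -> Found target at index 5!

Binary search finds 28 at index 5 after 3 comparisons. The search repeatedly halves the search space by comparing with the middle element.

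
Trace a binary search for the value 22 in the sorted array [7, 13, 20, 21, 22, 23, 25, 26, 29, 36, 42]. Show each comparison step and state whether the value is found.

Binary search for 22 in [7, 13, 20, 21, 22, 23, 25, 26, 29, 36, 42]:

lo=0, hi=10, mid=5, arr[mid]=23 -> 23 > 22, search left half
lo=0, hi=4, mid=2, arr[mid]=20 -> 20 < 22, search right half
lo=3, hi=4, mid=3, arr[mid]=21 -> 21 < 22, search right half
lo=4, hi=4, mid=4, arr[mid]=22 -> Found target at index 4!

Binary search finds 22 at index 4 after 4 comparisons. The search repeatedly halves the search space by comparing with the middle element.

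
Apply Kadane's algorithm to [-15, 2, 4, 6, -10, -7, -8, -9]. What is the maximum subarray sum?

Using Kadane's algorithm on [-15, 2, 4, 6, -10, -7, -8, -9]:

Scanning through the array:
Position 1 (value 2): max_ending_here = 2, max_so_far = 2
Position 2 (value 4): max_ending_here = 6, max_so_far = 6
Position 3 (value 6): max_ending_here = 12, max_so_far = 12
Position 4 (value -10): max_ending_here = 2, max_so_far = 12
Position 5 (value -7): max_ending_here = -5, max_so_far = 12
Position 6 (value -8): max_ending_here = -8, max_so_far = 12
Position 7 (value -9): max_ending_here = -9, max_so_far = 12

Maximum subarray: [2, 4, 6]
Maximum sum: 12

The maximum subarray is [2, 4, 6] with sum 12. This subarray runs from index 1 to index 3.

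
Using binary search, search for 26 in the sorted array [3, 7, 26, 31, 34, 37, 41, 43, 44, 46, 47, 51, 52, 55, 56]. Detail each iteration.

Binary search for 26 in [3, 7, 26, 31, 34, 37, 41, 43, 44, 46, 47, 51, 52, 55, 56]:

lo=0, hi=14, mid=7, arr[mid]=43 -> 43 > 26, search left half
lo=0, hi=6, mid=3, arr[mid]=31 -> 31 > 26, search left half
lo=0, hi=2, mid=1, arr[mid]=7 -> 7 < 26, search right half
lo=2, hi=2, mid=2, arr[mid]=26 -> Found target at index 2!

Binary search finds 26 at index 2 after 4 comparisons. The search repeatedly halves the search space by comparing with the middle element.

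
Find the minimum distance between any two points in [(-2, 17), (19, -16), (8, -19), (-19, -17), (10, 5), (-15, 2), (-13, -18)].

Computing all pairwise distances among 7 points:

d((-2, 17), (19, -16)) = 39.1152
d((-2, 17), (8, -19)) = 37.3631
d((-2, 17), (-19, -17)) = 38.0132
d((-2, 17), (10, 5)) = 16.9706
d((-2, 17), (-15, 2)) = 19.8494
d((-2, 17), (-13, -18)) = 36.6879
d((19, -16), (8, -19)) = 11.4018
d((19, -16), (-19, -17)) = 38.0132
d((19, -16), (10, 5)) = 22.8473
d((19, -16), (-15, 2)) = 38.4708
d((19, -16), (-13, -18)) = 32.0624
d((8, -19), (-19, -17)) = 27.074
d((8, -19), (10, 5)) = 24.0832
d((8, -19), (-15, 2)) = 31.1448
d((8, -19), (-13, -18)) = 21.0238
d((-19, -17), (10, 5)) = 36.4005
d((-19, -17), (-15, 2)) = 19.4165
d((-19, -17), (-13, -18)) = 6.0828 <-- minimum
d((10, 5), (-15, 2)) = 25.1794
d((10, 5), (-13, -18)) = 32.5269
d((-15, 2), (-13, -18)) = 20.0998

Closest pair: (-19, -17) and (-13, -18) with distance 6.0828

The closest pair is (-19, -17) and (-13, -18) with Euclidean distance 6.0828. For 7 points, brute-force pairwise comparison is shown above. For large n, the divide-and-conquer algorithm (sort by x, recurse on halves, check the dividing strip) achieves O(n log n).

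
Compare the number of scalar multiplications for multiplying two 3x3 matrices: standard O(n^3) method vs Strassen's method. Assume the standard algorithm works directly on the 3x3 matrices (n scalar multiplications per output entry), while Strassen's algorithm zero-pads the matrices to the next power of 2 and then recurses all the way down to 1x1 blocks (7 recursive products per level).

Matrix multiplication for 3x3 matrices:

Strassen's algorithm requires power-of-2 dimensions. Pad 3x3 to 4x4 (next power of 2).

Standard algorithm: 3^3 = 27 multiplications
Strassen's algorithm: 7^(log2(4)) = 7^2 = 49 multiplications
Difference: 27 - 49 = -22 (Strassen uses MORE here due to padding overhead — for small or just-over-power-of-2 n, padding can outweigh the per-level savings)

Standard: 27 multiplications (3^3). Strassen: 49 multiplications (7^2, after padding to 4x4). Strassen reduces 8 recursive multiplications to 7 at each level.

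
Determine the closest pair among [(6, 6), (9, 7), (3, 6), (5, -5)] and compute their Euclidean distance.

Computing all pairwise distances among 4 points:

d((6, 6), (9, 7)) = 3.1623
d((6, 6), (3, 6)) = 3.0 <-- minimum
d((6, 6), (5, -5)) = 11.0454
d((9, 7), (3, 6)) = 6.0828
d((9, 7), (5, -5)) = 12.6491
d((3, 6), (5, -5)) = 11.1803

Closest pair: (6, 6) and (3, 6) with distance 3.0

The closest pair is (6, 6) and (3, 6) with Euclidean distance 3.0. For 4 points, brute-force pairwise comparison is shown above. For large n, the divide-and-conquer algorithm (sort by x, recurse on halves, check the dividing strip) achieves O(n log n).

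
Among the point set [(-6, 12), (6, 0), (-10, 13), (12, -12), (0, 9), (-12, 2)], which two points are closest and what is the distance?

Computing all pairwise distances among 6 points:

d((-6, 12), (6, 0)) = 16.9706
d((-6, 12), (-10, 13)) = 4.1231 <-- minimum
d((-6, 12), (12, -12)) = 30.0
d((-6, 12), (0, 9)) = 6.7082
d((-6, 12), (-12, 2)) = 11.6619
d((6, 0), (-10, 13)) = 20.6155
d((6, 0), (12, -12)) = 13.4164
d((6, 0), (0, 9)) = 10.8167
d((6, 0), (-12, 2)) = 18.1108
d((-10, 13), (12, -12)) = 33.3017
d((-10, 13), (0, 9)) = 10.7703
d((-10, 13), (-12, 2)) = 11.1803
d((12, -12), (0, 9)) = 24.1868
d((12, -12), (-12, 2)) = 27.7849
d((0, 9), (-12, 2)) = 13.8924

Closest pair: (-6, 12) and (-10, 13) with distance 4.1231

The closest pair is (-6, 12) and (-10, 13) with Euclidean distance 4.1231. For 6 points, brute-force pairwise comparison is shown above. For large n, the divide-and-conquer algorithm (sort by x, recurse on halves, check the dividing strip) achieves O(n log n).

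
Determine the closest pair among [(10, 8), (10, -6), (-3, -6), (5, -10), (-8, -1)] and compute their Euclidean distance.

Computing all pairwise distances among 5 points:

d((10, 8), (10, -6)) = 14.0
d((10, 8), (-3, -6)) = 19.105
d((10, 8), (5, -10)) = 18.6815
d((10, 8), (-8, -1)) = 20.1246
d((10, -6), (-3, -6)) = 13.0
d((10, -6), (5, -10)) = 6.4031 <-- minimum
d((10, -6), (-8, -1)) = 18.6815
d((-3, -6), (5, -10)) = 8.9443
d((-3, -6), (-8, -1)) = 7.0711
d((5, -10), (-8, -1)) = 15.8114

Closest pair: (10, -6) and (5, -10) with distance 6.4031

The closest pair is (10, -6) and (5, -10) with Euclidean distance 6.4031. For 5 points, brute-force pairwise comparison is shown above. For large n, the divide-and-conquer algorithm (sort by x, recurse on halves, check the dividing strip) achieves O(n log n).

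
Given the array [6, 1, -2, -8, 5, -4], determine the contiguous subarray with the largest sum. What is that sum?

Using Kadane's algorithm on [6, 1, -2, -8, 5, -4]:

Scanning through the array:
Position 1 (value 1): max_ending_here = 7, max_so_far = 7
Position 2 (value -2): max_ending_here = 5, max_so_far = 7
Position 3 (value -8): max_ending_here = -3, max_so_far = 7
Position 4 (value 5): max_ending_here = 5, max_so_far = 7
Position 5 (value -4): max_ending_here = 1, max_so_far = 7

Maximum subarray: [6, 1]
Maximum sum: 7

The maximum subarray is [6, 1] with sum 7. This subarray runs from index 0 to index 1.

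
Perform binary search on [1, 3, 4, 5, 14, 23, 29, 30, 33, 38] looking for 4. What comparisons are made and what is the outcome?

Binary search for 4 in [1, 3, 4, 5, 14, 23, 29, 30, 33, 38]:

lo=0, hi=9, mid=4, arr[mid]=14 -> 14 > 4, search left half
lo=0, hi=3, mid=1, arr[mid]=3 -> 3 < 4, search right half
lo=2, hi=3, mid=2, arr[mid]=4 -> Found target at index 2!

Binary search finds 4 at index 2 after 3 comparisons. The search repeatedly halves the search space by comparing with the middle element.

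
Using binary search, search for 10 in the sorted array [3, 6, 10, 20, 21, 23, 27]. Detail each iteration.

Binary search for 10 in [3, 6, 10, 20, 21, 23, 27]:

lo=0, hi=6, mid=3, arr[mid]=20 -> 20 > 10, search left half
lo=0, hi=2, mid=1, arr[mid]=6 -> 6 < 10, search right half
lo=2, hi=2, mid=2, arr[mid]=10 -> Found target at index 2!

Binary search finds 10 at index 2 after 3 comparisons. The search repeatedly halves the search space by comparing with the middle element.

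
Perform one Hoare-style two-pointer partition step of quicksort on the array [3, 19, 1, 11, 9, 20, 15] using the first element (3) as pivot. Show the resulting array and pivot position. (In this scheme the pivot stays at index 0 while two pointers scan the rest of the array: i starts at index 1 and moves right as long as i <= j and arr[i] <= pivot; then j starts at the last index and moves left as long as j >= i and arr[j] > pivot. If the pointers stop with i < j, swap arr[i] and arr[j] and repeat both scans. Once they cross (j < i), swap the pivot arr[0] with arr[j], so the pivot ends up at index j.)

Hoare-style two-pointer partition with pivot = 3:

Initial array: [3, 19, 1, 11, 9, 20, 15]

Pointers start at i = 1, j = 6.
i stops at index 1 (arr[1]=19 > 3), j stops at index 2 (arr[2]=1 <= 3): swap arr[1] and arr[2], array becomes [3, 1, 19, 11, 9, 20, 15]
i ends at 2, j ends at 1: the pointers have crossed (j < i), so scanning stops.

Swap pivot arr[0] with arr[1] to place pivot at position 1: [1, 3, 19, 11, 9, 20, 15]
Pivot position: 1

After partitioning with pivot 3, the array becomes [1, 3, 19, 11, 9, 20, 15]. The pivot is placed at index 1. All elements to the left of the pivot are <= 3, and all elements to the right are > 3.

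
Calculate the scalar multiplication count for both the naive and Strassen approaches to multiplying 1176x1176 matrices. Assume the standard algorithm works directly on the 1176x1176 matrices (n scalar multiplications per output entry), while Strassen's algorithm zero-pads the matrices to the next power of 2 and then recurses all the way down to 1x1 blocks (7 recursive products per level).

Matrix multiplication for 1176x1176 matrices:

Strassen's algorithm requires power-of-2 dimensions. Pad 1176x1176 to 2048x2048 (next power of 2).

Standard algorithm: 1176^3 = 1626379776 multiplications
Strassen's algorithm: 7^(log2(2048)) = 7^11 = 1977326743 multiplications
Difference: 1626379776 - 1977326743 = -350946967 (Strassen uses MORE here due to padding overhead — for small or just-over-power-of-2 n, padding can outweigh the per-level savings)

Standard: 1626379776 multiplications (1176^3). Strassen: 1977326743 multiplications (7^11, after padding to 2048x2048). Strassen reduces 8 recursive multiplications to 7 at each level.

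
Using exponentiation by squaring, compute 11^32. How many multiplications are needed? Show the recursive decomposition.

Computing 11^32 by squaring (build up from 11^1; each line after the first costs one multiplication):

11^1 = 11
11^2 = (11^1)^2 = 11^2 = 121
11^4 = (11^2)^2 = 121^2 = 14641
11^8 = (11^4)^2 = 14641^2 = 214358881
11^16 = (11^8)^2 = 214358881^2 = 45949729863572161
11^32 = (11^16)^2 = 45949729863572161^2 = 2111377674535255285545615254209921

Result: 2111377674535255285545615254209921
Multiplications needed: 5 (5 lines after 11^1)

11^32 = 2111377674535255285545615254209921. Using exponentiation by squaring, this requires 5 multiplications. The key idea: if the exponent is even, square the half-power; if odd, multiply by the base once.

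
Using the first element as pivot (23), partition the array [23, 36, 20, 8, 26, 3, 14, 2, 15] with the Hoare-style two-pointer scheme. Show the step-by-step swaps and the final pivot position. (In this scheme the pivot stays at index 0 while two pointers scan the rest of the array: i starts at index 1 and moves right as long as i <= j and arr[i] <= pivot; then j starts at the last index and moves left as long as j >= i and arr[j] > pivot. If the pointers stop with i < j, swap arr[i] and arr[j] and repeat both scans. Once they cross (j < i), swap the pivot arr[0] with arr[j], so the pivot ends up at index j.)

Hoare-style two-pointer partition with pivot = 23:

Initial array: [23, 36, 20, 8, 26, 3, 14, 2, 15]

Pointers start at i = 1, j = 8.
i stops at index 1 (arr[1]=36 > 23), j stops at index 8 (arr[8]=15 <= 23): swap arr[1] and arr[8], array becomes [23, 15, 20, 8, 26, 3, 14, 2, 36]
i stops at index 4 (arr[4]=26 > 23), j stops at index 7 (arr[7]=2 <= 23): swap arr[4] and arr[7], array becomes [23, 15, 20, 8, 2, 3, 14, 26, 36]
i ends at 7, j ends at 6: the pointers have crossed (j < i), so scanning stops.

Swap pivot arr[0] with arr[6] to place pivot at position 6: [14, 15, 20, 8, 2, 3, 23, 26, 36]
Pivot position: 6

After partitioning with pivot 23, the array becomes [14, 15, 20, 8, 2, 3, 23, 26, 36]. The pivot is placed at index 6. All elements to the left of the pivot are <= 23, and all elements to the right are > 23.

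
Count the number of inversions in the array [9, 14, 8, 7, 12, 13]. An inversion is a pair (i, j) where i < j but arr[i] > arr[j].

Finding inversions in [9, 14, 8, 7, 12, 13]:

(0, 2): arr[0]=9 > arr[2]=8
(0, 3): arr[0]=9 > arr[3]=7
(1, 2): arr[1]=14 > arr[2]=8
(1, 3): arr[1]=14 > arr[3]=7
(1, 4): arr[1]=14 > arr[4]=12
(1, 5): arr[1]=14 > arr[5]=13
(2, 3): arr[2]=8 > arr[3]=7

Total inversions: 7

The array has 7 inversion(s): (0,2), (0,3), (1,2), (1,3), (1,4), (1,5), (2,3). Each pair (i,j) satisfies i < j and arr[i] > arr[j].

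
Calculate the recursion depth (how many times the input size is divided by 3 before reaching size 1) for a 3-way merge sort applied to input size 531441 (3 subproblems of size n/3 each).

For divide and conquer with division factor 3:

Problem sizes at each level:
Level 0: 531441
Level 1: 177147
Level 2: 59049
Level 3: 19683
Level 4: 6561
Level 5: 2187
Level 6: 729
Level 7: 243
Level 8: 81
Level 9: 27
Level 10: 9
Level 11: 3
Level 12: 1

The root is level 0 and the size-1 base case is level 12 (the tree spans levels 0 through 12, i.e. 13 levels counting the root), so the depth is the number of divisions: log_3(531441) = 12

The recursion tree depth is log_3(531441) = 12. At each level, the problem size is divided by 3, so it takes 12 divisions to reduce to a base case of size 1. The algorithm makes 3 recursive calls at each level.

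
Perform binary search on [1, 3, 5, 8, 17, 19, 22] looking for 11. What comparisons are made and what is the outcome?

Binary search for 11 in [1, 3, 5, 8, 17, 19, 22]:

lo=0, hi=6, mid=3, arr[mid]=8 -> 8 < 11, search right half
lo=4, hi=6, mid=5, arr[mid]=19 -> 19 > 11, search left half
lo=4, hi=4, mid=4, arr[mid]=17 -> 17 > 11, search left half
lo=4 > hi=3, target 11 not found

Binary search determines that 11 is not in the array after 3 comparisons. The search space was exhausted without finding the target.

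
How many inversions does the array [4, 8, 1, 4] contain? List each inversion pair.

Finding inversions in [4, 8, 1, 4]:

(0, 2): arr[0]=4 > arr[2]=1
(1, 2): arr[1]=8 > arr[2]=1
(1, 3): arr[1]=8 > arr[3]=4

Total inversions: 3

The array has 3 inversion(s): (0,2), (1,2), (1,3). Each pair (i,j) satisfies i < j and arr[i] > arr[j].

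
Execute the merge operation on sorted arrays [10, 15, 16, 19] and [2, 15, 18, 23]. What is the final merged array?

Merging process:

Compare 10 vs 2: take 2 from right. Merged: [2]
Compare 10 vs 15: take 10 from left. Merged: [2, 10]
Compare 15 vs 15: take 15 from left. Merged: [2, 10, 15]
Compare 16 vs 15: take 15 from right. Merged: [2, 10, 15, 15]
Compare 16 vs 18: take 16 from left. Merged: [2, 10, 15, 15, 16]
Compare 19 vs 18: take 18 from right. Merged: [2, 10, 15, 15, 16, 18]
Compare 19 vs 23: take 19 from left. Merged: [2, 10, 15, 15, 16, 18, 19]
Append remaining from right: [23]. Merged: [2, 10, 15, 15, 16, 18, 19, 23]

Final merged array: [2, 10, 15, 15, 16, 18, 19, 23]
Total comparisons: 7

The merged array is [2, 10, 15, 15, 16, 18, 19, 23], requiring 7 comparisons. The merge step runs in O(n) time where n is the total number of elements.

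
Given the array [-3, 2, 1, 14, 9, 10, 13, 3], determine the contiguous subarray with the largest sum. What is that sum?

Using Kadane's algorithm on [-3, 2, 1, 14, 9, 10, 13, 3]:

Scanning through the array:
Position 1 (value 2): max_ending_here = 2, max_so_far = 2
Position 2 (value 1): max_ending_here = 3, max_so_far = 3
Position 3 (value 14): max_ending_here = 17, max_so_far = 17
Position 4 (value 9): max_ending_here = 26, max_so_far = 26
Position 5 (value 10): max_ending_here = 36, max_so_far = 36
Position 6 (value 13): max_ending_here = 49, max_so_far = 49
Position 7 (value 3): max_ending_here = 52, max_so_far = 52

Maximum subarray: [2, 1, 14, 9, 10, 13, 3]
Maximum sum: 52

The maximum subarray is [2, 1, 14, 9, 10, 13, 3] with sum 52. This subarray runs from index 1 to index 7.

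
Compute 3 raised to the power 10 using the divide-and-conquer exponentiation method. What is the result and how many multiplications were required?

Computing 3^10 by squaring (build up from 3^1; each line after the first costs one multiplication):

3^1 = 3
3^2 = (3^1)^2 = 3^2 = 9
3^4 = (3^2)^2 = 9^2 = 81
3^5 = 3 * 3^4 = 3 * 81 = 243
3^10 = (3^5)^2 = 243^2 = 59049

Result: 59049
Multiplications needed: 4 (4 lines after 3^1)

3^10 = 59049. Using exponentiation by squaring, this requires 4 multiplications. The key idea: if the exponent is even, square the half-power; if odd, multiply by the base once.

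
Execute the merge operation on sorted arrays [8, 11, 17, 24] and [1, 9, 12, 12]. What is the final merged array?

Merging process:

Compare 8 vs 1: take 1 from right. Merged: [1]
Compare 8 vs 9: take 8 from left. Merged: [1, 8]
Compare 11 vs 9: take 9 from right. Merged: [1, 8, 9]
Compare 11 vs 12: take 11 from left. Merged: [1, 8, 9, 11]
Compare 17 vs 12: take 12 from right. Merged: [1, 8, 9, 11, 12]
Compare 17 vs 12: take 12 from right. Merged: [1, 8, 9, 11, 12, 12]
Append remaining from left: [17, 24]. Merged: [1, 8, 9, 11, 12, 12, 17, 24]

Final merged array: [1, 8, 9, 11, 12, 12, 17, 24]
Total comparisons: 6

The merged array is [1, 8, 9, 11, 12, 12, 17, 24], requiring 6 comparisons. The merge step runs in O(n) time where n is the total number of elements.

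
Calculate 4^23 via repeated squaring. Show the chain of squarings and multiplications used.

Computing 4^23 by squaring (build up from 4^1; each line after the first costs one multiplication):

4^1 = 4
4^2 = (4^1)^2 = 4^2 = 16
4^4 = (4^2)^2 = 16^2 = 256
4^5 = 4 * 4^4 = 4 * 256 = 1024
4^10 = (4^5)^2 = 1024^2 = 1048576
4^11 = 4 * 4^10 = 4 * 1048576 = 4194304
4^22 = (4^11)^2 = 4194304^2 = 17592186044416
4^23 = 4 * 4^22 = 4 * 17592186044416 = 70368744177664

Result: 70368744177664
Multiplications needed: 7 (7 lines after 4^1)

4^23 = 70368744177664. Using exponentiation by squaring, this requires 7 multiplications. The key idea: if the exponent is even, square the half-power; if odd, multiply by the base once.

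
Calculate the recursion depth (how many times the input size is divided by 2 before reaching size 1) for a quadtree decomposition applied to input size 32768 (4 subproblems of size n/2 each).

For divide and conquer with division factor 2:

Problem sizes at each level:
Level 0: 32768
Level 1: 16384
Level 2: 8192
Level 3: 4096
Level 4: 2048
Level 5: 1024
Level 6: 512
Level 7: 256
Level 8: 128
Level 9: 64
Level 10: 32
Level 11: 16
Level 12: 8
Level 13: 4
Level 14: 2
Level 15: 1

The root is level 0 and the size-1 base case is level 15 (the tree spans levels 0 through 15, i.e. 16 levels counting the root), so the depth is the number of divisions: log_2(32768) = 15

The recursion tree depth is log_2(32768) = 15. At each level, the problem size is divided by 2, so it takes 15 divisions to reduce to a base case of size 1. The algorithm makes 4 recursive calls at each level.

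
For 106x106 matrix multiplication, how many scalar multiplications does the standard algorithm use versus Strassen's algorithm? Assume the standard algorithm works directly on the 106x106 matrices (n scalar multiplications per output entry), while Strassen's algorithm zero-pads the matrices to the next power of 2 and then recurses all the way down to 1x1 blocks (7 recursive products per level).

Matrix multiplication for 106x106 matrices:

Strassen's algorithm requires power-of-2 dimensions. Pad 106x106 to 128x128 (next power of 2).

Standard algorithm: 106^3 = 1191016 multiplications
Strassen's algorithm: 7^(log2(128)) = 7^7 = 823543 multiplications
Savings: 1191016 - 823543 = 367473 multiplications

Standard: 1191016 multiplications (106^3). Strassen: 823543 multiplications (7^7, after padding to 128x128). Strassen reduces 8 recursive multiplications to 7 at each level.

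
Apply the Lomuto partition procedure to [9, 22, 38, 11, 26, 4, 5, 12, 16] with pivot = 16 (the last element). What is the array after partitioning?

Lomuto partition with pivot = 16:

Initial array: [9, 22, 38, 11, 26, 4, 5, 12, 16]

arr[0]=9 <= 16: swap with position 0, array becomes [9, 22, 38, 11, 26, 4, 5, 12, 16]
arr[1]=22 > 16: no swap
arr[2]=38 > 16: no swap
arr[3]=11 <= 16: swap with position 1, array becomes [9, 11, 38, 22, 26, 4, 5, 12, 16]
arr[4]=26 > 16: no swap
arr[5]=4 <= 16: swap with position 2, array becomes [9, 11, 4, 22, 26, 38, 5, 12, 16]
arr[6]=5 <= 16: swap with position 3, array becomes [9, 11, 4, 5, 26, 38, 22, 12, 16]
arr[7]=12 <= 16: swap with position 4, array becomes [9, 11, 4, 5, 12, 38, 22, 26, 16]

Place pivot at position 5: [9, 11, 4, 5, 12, 16, 22, 26, 38]
Pivot position: 5

After partitioning with pivot 16, the array becomes [9, 11, 4, 5, 12, 16, 22, 26, 38]. The pivot is placed at index 5. All elements to the left of the pivot are <= 16, and all elements to the right are > 16.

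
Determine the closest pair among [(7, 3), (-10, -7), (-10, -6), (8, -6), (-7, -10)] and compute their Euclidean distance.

Computing all pairwise distances among 5 points:

d((7, 3), (-10, -7)) = 19.7231
d((7, 3), (-10, -6)) = 19.2354
d((7, 3), (8, -6)) = 9.0554
d((7, 3), (-7, -10)) = 19.105
d((-10, -7), (-10, -6)) = 1.0 <-- minimum
d((-10, -7), (8, -6)) = 18.0278
d((-10, -7), (-7, -10)) = 4.2426
d((-10, -6), (8, -6)) = 18.0
d((-10, -6), (-7, -10)) = 5.0
d((8, -6), (-7, -10)) = 15.5242

Closest pair: (-10, -7) and (-10, -6) with distance 1.0

The closest pair is (-10, -7) and (-10, -6) with Euclidean distance 1.0. For 5 points, brute-force pairwise comparison is shown above. For large n, the divide-and-conquer algorithm (sort by x, recurse on halves, check the dividing strip) achieves O(n log n).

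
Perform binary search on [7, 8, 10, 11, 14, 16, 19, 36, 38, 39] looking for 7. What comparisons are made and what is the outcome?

Binary search for 7 in [7, 8, 10, 11, 14, 16, 19, 36, 38, 39]:

lo=0, hi=9, mid=4, arr[mid]=14 -> 14 > 7, search left half
lo=0, hi=3, mid=1, arr[mid]=8 -> 8 > 7, search left half
lo=0, hi=0, mid=0, arr[mid]=7 -> Found target at index 0!

Binary search finds 7 at index 0 after 3 comparisons. The search repeatedly halves the search space by comparing with the middle element.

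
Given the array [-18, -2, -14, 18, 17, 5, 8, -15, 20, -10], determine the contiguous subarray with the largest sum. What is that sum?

Using Kadane's algorithm on [-18, -2, -14, 18, 17, 5, 8, -15, 20, -10]:

Scanning through the array:
Position 1 (value -2): max_ending_here = -2, max_so_far = -2
Position 2 (value -14): max_ending_here = -14, max_so_far = -2
Position 3 (value 18): max_ending_here = 18, max_so_far = 18
Position 4 (value 17): max_ending_here = 35, max_so_far = 35
Position 5 (value 5): max_ending_here = 40, max_so_far = 40
Position 6 (value 8): max_ending_here = 48, max_so_far = 48
Position 7 (value -15): max_ending_here = 33, max_so_far = 48
Position 8 (value 20): max_ending_here = 53, max_so_far = 53
Position 9 (value -10): max_ending_here = 43, max_so_far = 53

Maximum subarray: [18, 17, 5, 8, -15, 20]
Maximum sum: 53

The maximum subarray is [18, 17, 5, 8, -15, 20] with sum 53. This subarray runs from index 3 to index 8.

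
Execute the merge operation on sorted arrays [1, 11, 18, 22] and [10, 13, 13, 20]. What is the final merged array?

Merging process:

Compare 1 vs 10: take 1 from left. Merged: [1]
Compare 11 vs 10: take 10 from right. Merged: [1, 10]
Compare 11 vs 13: take 11 from left. Merged: [1, 10, 11]
Compare 18 vs 13: take 13 from right. Merged: [1, 10, 11, 13]
Compare 18 vs 13: take 13 from right. Merged: [1, 10, 11, 13, 13]
Compare 18 vs 20: take 18 from left. Merged: [1, 10, 11, 13, 13, 18]
Compare 22 vs 20: take 20 from right. Merged: [1, 10, 11, 13, 13, 18, 20]
Append remaining from left: [22]. Merged: [1, 10, 11, 13, 13, 18, 20, 22]

Final merged array: [1, 10, 11, 13, 13, 18, 20, 22]
Total comparisons: 7

The merged array is [1, 10, 11, 13, 13, 18, 20, 22], requiring 7 comparisons. The merge step runs in O(n) time where n is the total number of elements.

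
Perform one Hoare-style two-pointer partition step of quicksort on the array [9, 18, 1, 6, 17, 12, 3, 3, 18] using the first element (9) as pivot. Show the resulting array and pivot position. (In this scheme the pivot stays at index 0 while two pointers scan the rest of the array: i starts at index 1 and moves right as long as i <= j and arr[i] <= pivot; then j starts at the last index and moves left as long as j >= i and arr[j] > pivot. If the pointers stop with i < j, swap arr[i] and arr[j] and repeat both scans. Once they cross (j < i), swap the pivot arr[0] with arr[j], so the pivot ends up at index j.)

Hoare-style two-pointer partition with pivot = 9:

Initial array: [9, 18, 1, 6, 17, 12, 3, 3, 18]

Pointers start at i = 1, j = 8.
i stops at index 1 (arr[1]=18 > 9), j stops at index 7 (arr[7]=3 <= 9): swap arr[1] and arr[7], array becomes [9, 3, 1, 6, 17, 12, 3, 18, 18]
i stops at index 4 (arr[4]=17 > 9), j stops at index 6 (arr[6]=3 <= 9): swap arr[4] and arr[6], array becomes [9, 3, 1, 6, 3, 12, 17, 18, 18]
i ends at 5, j ends at 4: the pointers have crossed (j < i), so scanning stops.

Swap pivot arr[0] with arr[4] to place pivot at position 4: [3, 3, 1, 6, 9, 12, 17, 18, 18]
Pivot position: 4

After partitioning with pivot 9, the array becomes [3, 3, 1, 6, 9, 12, 17, 18, 18]. The pivot is placed at index 4. All elements to the left of the pivot are <= 9, and all elements to the right are > 9.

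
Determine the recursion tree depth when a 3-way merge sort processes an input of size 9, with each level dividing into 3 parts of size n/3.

For divide and conquer with division factor 3:

Problem sizes at each level:
Level 0: 9
Level 1: 3
Level 2: 1

The root is level 0 and the size-1 base case is level 2 (the tree spans levels 0 through 2, i.e. 3 levels counting the root), so the depth is the number of divisions: log_3(9) = 2

The recursion tree depth is log_3(9) = 2. At each level, the problem size is divided by 3, so it takes 2 divisions to reduce to a base case of size 1. The algorithm makes 3 recursive calls at each level.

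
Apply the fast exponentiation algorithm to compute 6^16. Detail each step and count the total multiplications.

Computing 6^16 by squaring (build up from 6^1; each line after the first costs one multiplication):

6^1 = 6
6^2 = (6^1)^2 = 6^2 = 36
6^4 = (6^2)^2 = 36^2 = 1296
6^8 = (6^4)^2 = 1296^2 = 1679616
6^16 = (6^8)^2 = 1679616^2 = 2821109907456

Result: 2821109907456
Multiplications needed: 4 (4 lines after 6^1)

6^16 = 2821109907456. Using exponentiation by squaring, this requires 4 multiplications. The key idea: if the exponent is even, square the half-power; if odd, multiply by the base once.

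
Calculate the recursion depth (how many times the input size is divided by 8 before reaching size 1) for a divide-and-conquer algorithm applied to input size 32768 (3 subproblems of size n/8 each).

For divide and conquer with division factor 8:

Problem sizes at each level:
Level 0: 32768
Level 1: 4096
Level 2: 512
Level 3: 64
Level 4: 8
Level 5: 1

The root is level 0 and the size-1 base case is level 5 (the tree spans levels 0 through 5, i.e. 6 levels counting the root), so the depth is the number of divisions: log_8(32768) = 5

The recursion tree depth is log_8(32768) = 5. At each level, the problem size is divided by 8, so it takes 5 divisions to reduce to a base case of size 1. The algorithm makes 3 recursive calls at each level.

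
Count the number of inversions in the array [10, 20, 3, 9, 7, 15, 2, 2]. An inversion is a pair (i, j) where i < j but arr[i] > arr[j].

Finding inversions in [10, 20, 3, 9, 7, 15, 2, 2]:

(0, 2): arr[0]=10 > arr[2]=3
(0, 3): arr[0]=10 > arr[3]=9
(0, 4): arr[0]=10 > arr[4]=7
(0, 6): arr[0]=10 > arr[6]=2
(0, 7): arr[0]=10 > arr[7]=2
(1, 2): arr[1]=20 > arr[2]=3
(1, 3): arr[1]=20 > arr[3]=9
(1, 4): arr[1]=20 > arr[4]=7
(1, 5): arr[1]=20 > arr[5]=15
(1, 6): arr[1]=20 > arr[6]=2
(1, 7): arr[1]=20 > arr[7]=2
(2, 6): arr[2]=3 > arr[6]=2
(2, 7): arr[2]=3 > arr[7]=2
(3, 4): arr[3]=9 > arr[4]=7
(3, 6): arr[3]=9 > arr[6]=2
(3, 7): arr[3]=9 > arr[7]=2
(4, 6): arr[4]=7 > arr[6]=2
(4, 7): arr[4]=7 > arr[7]=2
(5, 6): arr[5]=15 > arr[6]=2
(5, 7): arr[5]=15 > arr[7]=2

Total inversions: 20

The array has 20 inversion(s): (0,2), (0,3), (0,4), (0,6), (0,7), (1,2), (1,3), (1,4), (1,5), (1,6), (1,7), (2,6), (2,7), (3,4), (3,6), (3,7), (4,6), (4,7), (5,6), (5,7). Each pair (i,j) satisfies i < j and arr[i] > arr[j].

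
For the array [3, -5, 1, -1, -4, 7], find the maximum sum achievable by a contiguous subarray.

Using Kadane's algorithm on [3, -5, 1, -1, -4, 7]:

Scanning through the array:
Position 1 (value -5): max_ending_here = -2, max_so_far = 3
Position 2 (value 1): max_ending_here = 1, max_so_far = 3
Position 3 (value -1): max_ending_here = 0, max_so_far = 3
Position 4 (value -4): max_ending_here = -4, max_so_far = 3
Position 5 (value 7): max_ending_here = 7, max_so_far = 7

Maximum subarray: [7]
Maximum sum: 7

The maximum subarray is [7] with sum 7. This subarray runs from index 5 to index 5.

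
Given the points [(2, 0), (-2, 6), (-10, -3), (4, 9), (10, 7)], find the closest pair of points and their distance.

Computing all pairwise distances among 5 points:

d((2, 0), (-2, 6)) = 7.2111
d((2, 0), (-10, -3)) = 12.3693
d((2, 0), (4, 9)) = 9.2195
d((2, 0), (10, 7)) = 10.6301
d((-2, 6), (-10, -3)) = 12.0416
d((-2, 6), (4, 9)) = 6.7082
d((-2, 6), (10, 7)) = 12.0416
d((-10, -3), (4, 9)) = 18.4391
d((-10, -3), (10, 7)) = 22.3607
d((4, 9), (10, 7)) = 6.3246 <-- minimum

Closest pair: (4, 9) and (10, 7) with distance 6.3246

The closest pair is (4, 9) and (10, 7) with Euclidean distance 6.3246. For 5 points, brute-force pairwise comparison is shown above. For large n, the divide-and-conquer algorithm (sort by x, recurse on halves, check the dividing strip) achieves O(n log n).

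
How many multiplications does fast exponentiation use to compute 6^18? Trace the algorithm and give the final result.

Computing 6^18 by squaring (build up from 6^1; each line after the first costs one multiplication):

6^1 = 6
6^2 = (6^1)^2 = 6^2 = 36
6^4 = (6^2)^2 = 36^2 = 1296
6^8 = (6^4)^2 = 1296^2 = 1679616
6^9 = 6 * 6^8 = 6 * 1679616 = 10077696
6^18 = (6^9)^2 = 10077696^2 = 101559956668416

Result: 101559956668416
Multiplications needed: 5 (5 lines after 6^1)

6^18 = 101559956668416. Using exponentiation by squaring, this requires 5 multiplications. The key idea: if the exponent is even, square the half-power; if odd, multiply by the base once.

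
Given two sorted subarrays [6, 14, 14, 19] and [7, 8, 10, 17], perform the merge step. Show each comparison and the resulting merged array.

Merging process:

Compare 6 vs 7: take 6 from left. Merged: [6]
Compare 14 vs 7: take 7 from right. Merged: [6, 7]
Compare 14 vs 8: take 8 from right. Merged: [6, 7, 8]
Compare 14 vs 10: take 10 from right. Merged: [6, 7, 8, 10]
Compare 14 vs 17: take 14 from left. Merged: [6, 7, 8, 10, 14]
Compare 14 vs 17: take 14 from left. Merged: [6, 7, 8, 10, 14, 14]
Compare 19 vs 17: take 17 from right. Merged: [6, 7, 8, 10, 14, 14, 17]
Append remaining from left: [19]. Merged: [6, 7, 8, 10, 14, 14, 17, 19]

Final merged array: [6, 7, 8, 10, 14, 14, 17, 19]
Total comparisons: 7

The merged array is [6, 7, 8, 10, 14, 14, 17, 19], requiring 7 comparisons. The merge step runs in O(n) time where n is the total number of elements.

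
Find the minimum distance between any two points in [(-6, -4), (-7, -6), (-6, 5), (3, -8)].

Computing all pairwise distances among 4 points:

d((-6, -4), (-7, -6)) = 2.2361 <-- minimum
d((-6, -4), (-6, 5)) = 9.0
d((-6, -4), (3, -8)) = 9.8489
d((-7, -6), (-6, 5)) = 11.0454
d((-7, -6), (3, -8)) = 10.198
d((-6, 5), (3, -8)) = 15.8114

Closest pair: (-6, -4) and (-7, -6) with distance 2.2361

The closest pair is (-6, -4) and (-7, -6) with Euclidean distance 2.2361. For 4 points, brute-force pairwise comparison is shown above. For large n, the divide-and-conquer algorithm (sort by x, recurse on halves, check the dividing strip) achieves O(n log n).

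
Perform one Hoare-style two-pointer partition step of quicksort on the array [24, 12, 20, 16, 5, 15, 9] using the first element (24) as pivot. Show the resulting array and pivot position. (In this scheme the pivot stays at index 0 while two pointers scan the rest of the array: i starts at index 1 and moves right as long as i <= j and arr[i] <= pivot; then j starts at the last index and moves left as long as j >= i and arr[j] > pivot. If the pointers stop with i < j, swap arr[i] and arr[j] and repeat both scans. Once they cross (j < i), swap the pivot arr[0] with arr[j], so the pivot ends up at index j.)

Hoare-style two-pointer partition with pivot = 24:

Initial array: [24, 12, 20, 16, 5, 15, 9]

Pointers start at i = 1, j = 6.
i ends at 7, j ends at 6: the pointers have crossed (j < i), so scanning stops.

Swap pivot arr[0] with arr[6] to place pivot at position 6: [9, 12, 20, 16, 5, 15, 24]
Pivot position: 6

After partitioning with pivot 24, the array becomes [9, 12, 20, 16, 5, 15, 24]. The pivot is placed at index 6. All elements to the left of the pivot are <= 24, and all elements to the right are > 24.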